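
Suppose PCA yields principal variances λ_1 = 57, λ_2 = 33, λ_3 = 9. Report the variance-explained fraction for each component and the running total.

Step 1 — total variance = trace(Sigma) = Σ λ_i = 57 + 33 + 9 = 99.

Step 2 — fraction explained by component i = λ_i / Σ λ:
  PC1: 57/99 = 0.5758
  PC2: 33/99 = 0.3333
  PC3: 9/99 = 0.0909

Step 3 — cumulative fraction after k components = (λ_1 + ... + λ_k) / Σ λ:
  k = 1: 57/99 = 0.5758
  k = 2: (57 + 33)/99 = 90/99 = 0.9091
  k = 3: (57 + 33 + 9)/99 = 99/99 = 1

Summary (fraction, with percent):

explained: PC1 0.5758 (57.58%), PC2 0.3333 (33.33%), PC3 0.0909 (9.09%);  cumulative: 0.5758, 0.9091, 1


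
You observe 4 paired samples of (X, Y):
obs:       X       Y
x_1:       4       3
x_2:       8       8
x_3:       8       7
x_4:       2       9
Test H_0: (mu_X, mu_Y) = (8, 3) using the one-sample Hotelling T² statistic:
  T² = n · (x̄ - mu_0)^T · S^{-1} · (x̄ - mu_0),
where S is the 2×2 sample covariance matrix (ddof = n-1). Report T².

Step 1 — sample mean vector:
  mean(X) = (4 + 8 + 8 + 2) / 4 = 22/4 = 5.5
  mean(Y) = (3 + 8 + 7 + 9) / 4 = 27/4 = 6.75
  x̄ = (5.5, 6.75),  deviation x̄ - mu_0 = (5.5, 6.75) - (8, 3) = (-2.5, 3.75).

Step 2 — sample covariance matrix, S[i,j] = (1/(n-1)) · Σ_k (x_{k,i} - mean_i) · (x_{k,j} - mean_j), divisor n-1 = 3:
  S[X,X] = ((-1.5)·(-1.5) + (2.5)·(2.5) + (2.5)·(2.5) + (-3.5)·(-3.5)) / 3 = 27/3 = 9
  S[X,Y] = ((-1.5)·(-3.75) + (2.5)·(1.25) + (2.5)·(0.25) + (-3.5)·(2.25)) / 3 = 1.5/3 = 0.5
  S[Y,Y] = ((-3.75)·(-3.75) + (1.25)·(1.25) + (0.25)·(0.25) + (2.25)·(2.25)) / 3 = 20.75/3 = 6.9167
  S = [[9, 0.5],
 [0.5, 6.9167]].

Step 3 — invert S. det(S) = 9·6.9167 - (0.5)² = 62.
  S^{-1} = (1/det) · [[d, -b], [-b, a]] = [[0.1116, -0.0081],
 [-0.0081, 0.1452]].

Step 4 — quadratic form (x̄ - mu_0)^T · S^{-1} · (x̄ - mu_0):
  S^{-1} · (x̄ - mu_0) = (-0.3091, 0.5645),
  (x̄ - mu_0)^T · [...] = (-2.5)·(-0.3091) + (3.75)·(0.5645) = 2.8898.

Step 5 — scale by n: T² = 4 · 2.8898 = 11.5591.

T² ≈ 11.5591


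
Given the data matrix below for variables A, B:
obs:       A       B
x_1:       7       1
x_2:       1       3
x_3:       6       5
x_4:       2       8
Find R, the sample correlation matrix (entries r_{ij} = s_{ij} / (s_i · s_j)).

Step 1 — column means:
  mean(A) = (7 + 1 + 6 + 2) / 4 = 16/4 = 4
  mean(B) = (1 + 3 + 5 + 8) / 4 = 17/4 = 4.25

Step 2 — sample variances and covariances s[i,j] = (1/(n-1)) · Σ_k (x_{k,i} - mean_i) · (x_{k,j} - mean_j), with n-1 = 3:
  s[A,A] = ((3)·(3) + (-3)·(-3) + (2)·(2) + (-2)·(-2)) / 3 = 26/3 = 8.6667
  s[A,B] = ((3)·(-3.25) + (-3)·(-1.25) + (2)·(0.75) + (-2)·(3.75)) / 3 = -12/3 = -4
  s[B,B] = ((-3.25)·(-3.25) + (-1.25)·(-1.25) + (0.75)·(0.75) + (3.75)·(3.75)) / 3 = 26.75/3 = 8.9167
  Sample standard deviations s_i = √(s[i,i]):
  s(A) = √(8.6667) = 2.9439
  s(B) = √(8.9167) = 2.9861

Step 3 — r_{ij} = s_{ij} / (s_i · s_j):
  r[A,A] = 1 (diagonal).
  r[A,B] = -4 / (2.9439 · 2.9861) = -4 / 8.7908 = -0.455
  r[B,B] = 1 (diagonal).

R is symmetric with unit diagonal. Assembling:

R = [[1, -0.455],
 [-0.455, 1]]


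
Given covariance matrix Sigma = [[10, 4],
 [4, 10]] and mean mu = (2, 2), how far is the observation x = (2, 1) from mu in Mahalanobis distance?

Step 1 — centre the observation: (x - mu) = (0, -1).

Step 2 — invert Sigma. det(Sigma) = 10·10 - (4)² = 84.
  Sigma^{-1} = (1/det) · [[d, -b], [-b, a]] = [[0.119, -0.0476],
 [-0.0476, 0.119]].

Step 3 — form the quadratic (x - mu)^T · Sigma^{-1} · (x - mu):
  Sigma^{-1} · (x - mu) = (0.0476, -0.119).
  (x - mu)^T · [Sigma^{-1} · (x - mu)] = (0)·(0.0476) + (-1)·(-0.119) = 0.119.

Step 4 — take square root: d = √(0.119) ≈ 0.345.

d(x, mu) = √(0.119) ≈ 0.345


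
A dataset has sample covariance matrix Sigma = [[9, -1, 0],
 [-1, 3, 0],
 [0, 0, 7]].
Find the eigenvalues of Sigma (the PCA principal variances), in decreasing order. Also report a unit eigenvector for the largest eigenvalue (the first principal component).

Step 1 — characteristic polynomial p(λ) = det(λI - Sigma) = λ³ - tr·λ² + c_1·λ - det, where tr = trace, c_1 = sum of the principal 2×2 minors, det = det(Sigma):
  tr = 9 + 3 + 7 = 19,
  c_1 = (9·3 - (-1)²) + (9·7 - (0)²) + (3·7 - (0)²) = 26 + 63 + 21 = 110,
  det = 9·(3·7 - (0)²) - (-1)·((-1)·7 - (0)·(0)) + (0)·((-1)·(0) - 3·(0)) = 9·(21) - (-1)·(-7) + (0)·(0) = 182.
  So p(λ) = λ³ - 19λ² + 110λ - 182.
Step 2 — look for an integer root (rational root theorem: any rational root is an integer divisor of 182). Testing λ = 7:
  p(7) = 343 - 931 + 770 - 182 = 0  ✓
  Dividing out (λ - 7): p(λ) = (λ - 7)(λ² - 12λ + 26).
Step 3 — remaining eigenvalues from the quadratic λ² - 12λ + 26 = 0:
  Δ = 12² - 4·26 = 144 - 104 = 40,  λ = (12 ± √40)/2 = (12 ± 6.3246)/2 ≈ 9.1623 or 2.8377.
  Sorted: λ_1 = 9.1623,  λ_2 = 7,  λ_3 = 2.8377  (check: sum = 19 = tr ✓).

Step 4 — unit eigenvector for λ_1 ≈ 9.1623: v spans the null space of (Sigma - λ_1 I), whose rows are
  r_1 = (-0.1623, -1, 0),  r_2 = (-1, -6.1623, 0),  r_3 = (0, 0, -2.1623).
  v is orthogonal to every row, so take v ∝ r_1 × r_3 = ((-1)·(-2.1623) - (0)·(0), (0)·(0) - (-0.1623)·(-2.1623), (-0.1623)·(0) - (-1)·(0)) ≈ (2.1623, -0.3509, 0).
  Let u = (2.1623, -0.3509, 0).
  ||u|| = √((2.1623)² + (-0.3509)² + (0)²) = √(4.7986) ≈ 2.1906,  v_1 = u/||u|| ≈ (0.9871, -0.1602, 0) (||v_1|| = 1).

λ_1 = 9.1623,  λ_2 = 7,  λ_3 = 2.8377;  v_1 ≈ (0.9871, -0.1602, 0)


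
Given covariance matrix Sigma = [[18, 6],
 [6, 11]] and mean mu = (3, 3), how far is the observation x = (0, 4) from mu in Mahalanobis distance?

Step 1 — centre the observation: (x - mu) = (-3, 1).

Step 2 — invert Sigma. det(Sigma) = 18·11 - (6)² = 162.
  Sigma^{-1} = (1/det) · [[d, -b], [-b, a]] = [[0.0679, -0.037],
 [-0.037, 0.1111]].

Step 3 — form the quadratic (x - mu)^T · Sigma^{-1} · (x - mu):
  Sigma^{-1} · (x - mu) = (-0.2407, 0.2222).
  (x - mu)^T · [Sigma^{-1} · (x - mu)] = (-3)·(-0.2407) + (1)·(0.2222) = 0.9444.

Step 4 — take square root: d = √(0.9444) ≈ 0.9718.

d(x, mu) = √(0.9444) ≈ 0.9718


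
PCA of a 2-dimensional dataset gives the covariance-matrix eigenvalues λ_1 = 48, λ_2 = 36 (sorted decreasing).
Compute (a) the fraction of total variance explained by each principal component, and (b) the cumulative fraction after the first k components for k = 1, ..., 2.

Step 1 — total variance = trace(Sigma) = Σ λ_i = 48 + 36 = 84.

Step 2 — fraction explained by component i = λ_i / Σ λ:
  PC1: 48/84 = 0.5714
  PC2: 36/84 = 0.4286

Step 3 — cumulative fraction after k components = (λ_1 + ... + λ_k) / Σ λ:
  k = 1: 48/84 = 0.5714
  k = 2: (48 + 36)/84 = 84/84 = 1

Summary (fraction, with percent):

explained: PC1 0.5714 (57.14%), PC2 0.4286 (42.86%);  cumulative: 0.5714, 1


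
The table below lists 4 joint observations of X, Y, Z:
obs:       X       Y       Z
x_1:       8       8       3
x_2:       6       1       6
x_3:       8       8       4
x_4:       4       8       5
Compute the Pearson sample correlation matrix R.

Step 1 — column means:
  mean(X) = (8 + 6 + 8 + 4) / 4 = 26/4 = 6.5
  mean(Y) = (8 + 1 + 8 + 8) / 4 = 25/4 = 6.25
  mean(Z) = (3 + 6 + 4 + 5) / 4 = 18/4 = 4.5

Step 2 — sample variances and covariances s[i,j] = (1/(n-1)) · Σ_k (x_{k,i} - mean_i) · (x_{k,j} - mean_j), with n-1 = 3:
  s[X,X] = ((1.5)·(1.5) + (-0.5)·(-0.5) + (1.5)·(1.5) + (-2.5)·(-2.5)) / 3 = 11/3 = 3.6667
  s[X,Y] = ((1.5)·(1.75) + (-0.5)·(-5.25) + (1.5)·(1.75) + (-2.5)·(1.75)) / 3 = 3.5/3 = 1.1667
  s[X,Z] = ((1.5)·(-1.5) + (-0.5)·(1.5) + (1.5)·(-0.5) + (-2.5)·(0.5)) / 3 = -5/3 = -1.6667
  s[Y,Y] = ((1.75)·(1.75) + (-5.25)·(-5.25) + (1.75)·(1.75) + (1.75)·(1.75)) / 3 = 36.75/3 = 12.25
  s[Y,Z] = ((1.75)·(-1.5) + (-5.25)·(1.5) + (1.75)·(-0.5) + (1.75)·(0.5)) / 3 = -10.5/3 = -3.5
  s[Z,Z] = ((-1.5)·(-1.5) + (1.5)·(1.5) + (-0.5)·(-0.5) + (0.5)·(0.5)) / 3 = 5/3 = 1.6667
  Sample standard deviations s_i = √(s[i,i]):
  s(X) = √(3.6667) = 1.9149
  s(Y) = √(12.25) = 3.5
  s(Z) = √(1.6667) = 1.291

Step 3 — r_{ij} = s_{ij} / (s_i · s_j):
  r[X,X] = 1 (diagonal).
  r[X,Y] = 1.1667 / (1.9149 · 3.5) = 1.1667 / 6.702 = 0.1741
  r[X,Z] = -1.6667 / (1.9149 · 1.291) = -1.6667 / 2.4721 = -0.6742
  r[Y,Y] = 1 (diagonal).
  r[Y,Z] = -3.5 / (3.5 · 1.291) = -3.5 / 4.5185 = -0.7746
  r[Z,Z] = 1 (diagonal).

R is symmetric with unit diagonal. Assembling:

R = [[1, 0.1741, -0.6742],
 [0.1741, 1, -0.7746],
 [-0.6742, -0.7746, 1]]


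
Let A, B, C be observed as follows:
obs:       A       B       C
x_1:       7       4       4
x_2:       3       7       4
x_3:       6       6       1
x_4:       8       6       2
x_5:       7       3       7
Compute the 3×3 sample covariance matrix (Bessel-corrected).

Step 1 — column means:
  mean(A) = (7 + 3 + 6 + 8 + 7) / 5 = 31/5 = 6.2
  mean(B) = (4 + 7 + 6 + 6 + 3) / 5 = 26/5 = 5.2
  mean(C) = (4 + 4 + 1 + 2 + 7) / 5 = 18/5 = 3.6

Step 2 — sample covariance S[i,j] = (1/(n-1)) · Σ_k (x_{k,i} - mean_i) · (x_{k,j} - mean_j), with n-1 = 4.
  S[A,A] = ((0.8)·(0.8) + (-3.2)·(-3.2) + (-0.2)·(-0.2) + (1.8)·(1.8) + (0.8)·(0.8)) / 4 = 14.8/4 = 3.7
  S[A,B] = ((0.8)·(-1.2) + (-3.2)·(1.8) + (-0.2)·(0.8) + (1.8)·(0.8) + (0.8)·(-2.2)) / 4 = -7.2/4 = -1.8
  S[A,C] = ((0.8)·(0.4) + (-3.2)·(0.4) + (-0.2)·(-2.6) + (1.8)·(-1.6) + (0.8)·(3.4)) / 4 = -0.6/4 = -0.15
  S[B,B] = ((-1.2)·(-1.2) + (1.8)·(1.8) + (0.8)·(0.8) + (0.8)·(0.8) + (-2.2)·(-2.2)) / 4 = 10.8/4 = 2.7
  S[B,C] = ((-1.2)·(0.4) + (1.8)·(0.4) + (0.8)·(-2.6) + (0.8)·(-1.6) + (-2.2)·(3.4)) / 4 = -10.6/4 = -2.65
  S[C,C] = ((0.4)·(0.4) + (0.4)·(0.4) + (-2.6)·(-2.6) + (-1.6)·(-1.6) + (3.4)·(3.4)) / 4 = 21.2/4 = 5.3

S is symmetric (S[j,i] = S[i,j]). Assembling:

S = [[3.7, -1.8, -0.15],
 [-1.8, 2.7, -2.65],
 [-0.15, -2.65, 5.3]]


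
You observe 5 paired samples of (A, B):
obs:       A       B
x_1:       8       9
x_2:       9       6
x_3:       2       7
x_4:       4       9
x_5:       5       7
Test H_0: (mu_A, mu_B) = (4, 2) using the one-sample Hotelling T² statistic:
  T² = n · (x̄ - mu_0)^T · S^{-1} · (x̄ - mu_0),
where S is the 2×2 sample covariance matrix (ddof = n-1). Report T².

Step 1 — sample mean vector:
  mean(A) = (8 + 9 + 2 + 4 + 5) / 5 = 28/5 = 5.6
  mean(B) = (9 + 6 + 7 + 9 + 7) / 5 = 38/5 = 7.6
  x̄ = (5.6, 7.6),  deviation x̄ - mu_0 = (5.6, 7.6) - (4, 2) = (1.6, 5.6).

Step 2 — sample covariance matrix, S[i,j] = (1/(n-1)) · Σ_k (x_{k,i} - mean_i) · (x_{k,j} - mean_j), divisor n-1 = 4:
  S[A,A] = ((2.4)·(2.4) + (3.4)·(3.4) + (-3.6)·(-3.6) + (-1.6)·(-1.6) + (-0.6)·(-0.6)) / 4 = 33.2/4 = 8.3
  S[A,B] = ((2.4)·(1.4) + (3.4)·(-1.6) + (-3.6)·(-0.6) + (-1.6)·(1.4) + (-0.6)·(-0.6)) / 4 = -1.8/4 = -0.45
  S[B,B] = ((1.4)·(1.4) + (-1.6)·(-1.6) + (-0.6)·(-0.6) + (1.4)·(1.4) + (-0.6)·(-0.6)) / 4 = 7.2/4 = 1.8
  S = [[8.3, -0.45],
 [-0.45, 1.8]].

Step 3 — invert S. det(S) = 8.3·1.8 - (-0.45)² = 14.7375.
  S^{-1} = (1/det) · [[d, -b], [-b, a]] = [[0.1221, 0.0305],
 [0.0305, 0.5632]].

Step 4 — quadratic form (x̄ - mu_0)^T · S^{-1} · (x̄ - mu_0):
  S^{-1} · (x̄ - mu_0) = (0.3664, 3.2027),
  (x̄ - mu_0)^T · [...] = (1.6)·(0.3664) + (5.6)·(3.2027) = 18.5215.

Step 5 — scale by n: T² = 5 · 18.5215 = 92.6073.

T² ≈ 92.6073


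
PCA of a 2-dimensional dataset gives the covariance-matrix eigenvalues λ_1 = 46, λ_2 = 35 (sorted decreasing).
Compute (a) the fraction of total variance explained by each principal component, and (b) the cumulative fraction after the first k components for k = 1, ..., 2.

Step 1 — total variance = trace(Sigma) = Σ λ_i = 46 + 35 = 81.

Step 2 — fraction explained by component i = λ_i / Σ λ:
  PC1: 46/81 = 0.5679
  PC2: 35/81 = 0.4321

Step 3 — cumulative fraction after k components = (λ_1 + ... + λ_k) / Σ λ:
  k = 1: 46/81 = 0.5679
  k = 2: (46 + 35)/81 = 81/81 = 1

Summary (fraction, with percent):

explained: PC1 0.5679 (56.79%), PC2 0.4321 (43.21%);  cumulative: 0.5679, 1


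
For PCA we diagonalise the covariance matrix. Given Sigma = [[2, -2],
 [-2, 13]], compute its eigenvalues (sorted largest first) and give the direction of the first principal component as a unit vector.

Step 1 — characteristic polynomial of 2×2 Sigma:
  det(Sigma - λI) = λ² - trace · λ + det = 0.
  trace = 2 + 13 = 15, det = 2·13 - (-2)² = 22.
Step 2 — discriminant:
  Δ = trace² - 4·det = 225 - 88 = 137.
Step 3 — eigenvalues:
  λ = (trace ± √Δ)/2 = (15 ± 11.7047)/2,
  λ_1 = 13.3523,  λ_2 = 1.6477.

Step 4 — unit eigenvector for λ_1: solve (Sigma - λ_1 I)v = 0. First row:
  (2 - 13.3523)·v_x + (-2)·v_y = 0, i.e. (-11.3523)·v_x + (-2)·v_y = 0,
  so v ∝ (b, λ_1 - a) = (-2, 11.3523); multiply by -1 so the first entry is positive: u = (2, -11.3523).
  ||u|| = √((2)² + (-11.3523)²) = √(132.8758) ≈ 11.5272,
  v_1 = u/||u|| ≈ (0.1735, -0.9848) (||v_1|| = 1).

λ_1 = 13.3523,  λ_2 = 1.6477;  v_1 ≈ (0.1735, -0.9848)


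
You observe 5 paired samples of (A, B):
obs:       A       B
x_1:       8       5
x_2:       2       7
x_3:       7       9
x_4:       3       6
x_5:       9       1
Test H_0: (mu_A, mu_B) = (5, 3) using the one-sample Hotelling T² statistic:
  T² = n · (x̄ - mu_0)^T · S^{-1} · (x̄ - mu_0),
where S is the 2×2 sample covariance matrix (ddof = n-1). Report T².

Step 1 — sample mean vector:
  mean(A) = (8 + 2 + 7 + 3 + 9) / 5 = 29/5 = 5.8
  mean(B) = (5 + 7 + 9 + 6 + 1) / 5 = 28/5 = 5.6
  x̄ = (5.8, 5.6),  deviation x̄ - mu_0 = (5.8, 5.6) - (5, 3) = (0.8, 2.6).

Step 2 — sample covariance matrix, S[i,j] = (1/(n-1)) · Σ_k (x_{k,i} - mean_i) · (x_{k,j} - mean_j), divisor n-1 = 4:
  S[A,A] = ((2.2)·(2.2) + (-3.8)·(-3.8) + (1.2)·(1.2) + (-2.8)·(-2.8) + (3.2)·(3.2)) / 4 = 38.8/4 = 9.7
  S[A,B] = ((2.2)·(-0.6) + (-3.8)·(1.4) + (1.2)·(3.4) + (-2.8)·(0.4) + (3.2)·(-4.6)) / 4 = -18.4/4 = -4.6
  S[B,B] = ((-0.6)·(-0.6) + (1.4)·(1.4) + (3.4)·(3.4) + (0.4)·(0.4) + (-4.6)·(-4.6)) / 4 = 35.2/4 = 8.8
  S = [[9.7, -4.6],
 [-4.6, 8.8]].

Step 3 — invert S. det(S) = 9.7·8.8 - (-4.6)² = 64.2.
  S^{-1} = (1/det) · [[d, -b], [-b, a]] = [[0.1371, 0.0717],
 [0.0717, 0.1511]].

Step 4 — quadratic form (x̄ - mu_0)^T · S^{-1} · (x̄ - mu_0):
  S^{-1} · (x̄ - mu_0) = (0.296, 0.4502),
  (x̄ - mu_0)^T · [...] = (0.8)·(0.296) + (2.6)·(0.4502) = 1.4072.

Step 5 — scale by n: T² = 5 · 1.4072 = 7.0358.

T² ≈ 7.0358


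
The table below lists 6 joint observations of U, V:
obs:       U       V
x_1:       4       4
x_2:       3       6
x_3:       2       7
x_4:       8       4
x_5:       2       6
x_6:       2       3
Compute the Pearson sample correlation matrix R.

Step 1 — column means:
  mean(U) = (4 + 3 + 2 + 8 + 2 + 2) / 6 = 21/6 = 3.5
  mean(V) = (4 + 6 + 7 + 4 + 6 + 3) / 6 = 30/6 = 5

Step 2 — sample variances and covariances s[i,j] = (1/(n-1)) · Σ_k (x_{k,i} - mean_i) · (x_{k,j} - mean_j), with n-1 = 5:
  s[U,U] = ((0.5)·(0.5) + (-0.5)·(-0.5) + (-1.5)·(-1.5) + (4.5)·(4.5) + (-1.5)·(-1.5) + (-1.5)·(-1.5)) / 5 = 27.5/5 = 5.5
  s[U,V] = ((0.5)·(-1) + (-0.5)·(1) + (-1.5)·(2) + (4.5)·(-1) + (-1.5)·(1) + (-1.5)·(-2)) / 5 = -7/5 = -1.4
  s[V,V] = ((-1)·(-1) + (1)·(1) + (2)·(2) + (-1)·(-1) + (1)·(1) + (-2)·(-2)) / 5 = 12/5 = 2.4
  Sample standard deviations s_i = √(s[i,i]):
  s(U) = √(5.5) = 2.3452
  s(V) = √(2.4) = 1.5492

Step 3 — r_{ij} = s_{ij} / (s_i · s_j):
  r[U,U] = 1 (diagonal).
  r[U,V] = -1.4 / (2.3452 · 1.5492) = -1.4 / 3.6332 = -0.3853
  r[V,V] = 1 (diagonal).

R is symmetric with unit diagonal. Assembling:

R = [[1, -0.3853],
 [-0.3853, 1]]


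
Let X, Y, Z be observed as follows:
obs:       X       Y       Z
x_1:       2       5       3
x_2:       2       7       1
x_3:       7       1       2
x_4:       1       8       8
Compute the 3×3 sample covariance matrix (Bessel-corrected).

Step 1 — column means:
  mean(X) = (2 + 2 + 7 + 1) / 4 = 12/4 = 3
  mean(Y) = (5 + 7 + 1 + 8) / 4 = 21/4 = 5.25
  mean(Z) = (3 + 1 + 2 + 8) / 4 = 14/4 = 3.5

Step 2 — sample covariance S[i,j] = (1/(n-1)) · Σ_k (x_{k,i} - mean_i) · (x_{k,j} - mean_j), with n-1 = 3.
  S[X,X] = ((-1)·(-1) + (-1)·(-1) + (4)·(4) + (-2)·(-2)) / 3 = 22/3 = 7.3333
  S[X,Y] = ((-1)·(-0.25) + (-1)·(1.75) + (4)·(-4.25) + (-2)·(2.75)) / 3 = -24/3 = -8
  S[X,Z] = ((-1)·(-0.5) + (-1)·(-2.5) + (4)·(-1.5) + (-2)·(4.5)) / 3 = -12/3 = -4
  S[Y,Y] = ((-0.25)·(-0.25) + (1.75)·(1.75) + (-4.25)·(-4.25) + (2.75)·(2.75)) / 3 = 28.75/3 = 9.5833
  S[Y,Z] = ((-0.25)·(-0.5) + (1.75)·(-2.5) + (-4.25)·(-1.5) + (2.75)·(4.5)) / 3 = 14.5/3 = 4.8333
  S[Z,Z] = ((-0.5)·(-0.5) + (-2.5)·(-2.5) + (-1.5)·(-1.5) + (4.5)·(4.5)) / 3 = 29/3 = 9.6667

S is symmetric (S[j,i] = S[i,j]). Assembling:

S = [[7.3333, -8, -4],
 [-8, 9.5833, 4.8333],
 [-4, 4.8333, 9.6667]]


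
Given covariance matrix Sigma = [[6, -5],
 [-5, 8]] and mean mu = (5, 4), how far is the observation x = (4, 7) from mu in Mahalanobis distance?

Step 1 — centre the observation: (x - mu) = (-1, 3).

Step 2 — invert Sigma. det(Sigma) = 6·8 - (-5)² = 23.
  Sigma^{-1} = (1/det) · [[d, -b], [-b, a]] = [[0.3478, 0.2174],
 [0.2174, 0.2609]].

Step 3 — form the quadratic (x - mu)^T · Sigma^{-1} · (x - mu):
  Sigma^{-1} · (x - mu) = (0.3043, 0.5652).
  (x - mu)^T · [Sigma^{-1} · (x - mu)] = (-1)·(0.3043) + (3)·(0.5652) = 1.3913.

Step 4 — take square root: d = √(1.3913) ≈ 1.1795.

d(x, mu) = √(1.3913) ≈ 1.1795


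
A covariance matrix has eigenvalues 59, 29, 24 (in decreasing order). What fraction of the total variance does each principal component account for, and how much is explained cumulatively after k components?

Step 1 — total variance = trace(Sigma) = Σ λ_i = 59 + 29 + 24 = 112.

Step 2 — fraction explained by component i = λ_i / Σ λ:
  PC1: 59/112 = 0.5268
  PC2: 29/112 = 0.2589
  PC3: 24/112 = 0.2143

Step 3 — cumulative fraction after k components = (λ_1 + ... + λ_k) / Σ λ:
  k = 1: 59/112 = 0.5268
  k = 2: (59 + 29)/112 = 88/112 = 0.7857
  k = 3: (59 + 29 + 24)/112 = 112/112 = 1

Summary (fraction, with percent):

explained: PC1 0.5268 (52.68%), PC2 0.2589 (25.89%), PC3 0.2143 (21.43%);  cumulative: 0.5268, 0.7857, 1


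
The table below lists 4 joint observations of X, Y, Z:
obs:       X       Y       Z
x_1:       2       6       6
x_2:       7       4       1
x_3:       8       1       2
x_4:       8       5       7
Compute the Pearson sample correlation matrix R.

Step 1 — column means:
  mean(X) = (2 + 7 + 8 + 8) / 4 = 25/4 = 6.25
  mean(Y) = (6 + 4 + 1 + 5) / 4 = 16/4 = 4
  mean(Z) = (6 + 1 + 2 + 7) / 4 = 16/4 = 4

Step 2 — sample variances and covariances s[i,j] = (1/(n-1)) · Σ_k (x_{k,i} - mean_i) · (x_{k,j} - mean_j), with n-1 = 3:
  s[X,X] = ((-4.25)·(-4.25) + (0.75)·(0.75) + (1.75)·(1.75) + (1.75)·(1.75)) / 3 = 24.75/3 = 8.25
  s[X,Y] = ((-4.25)·(2) + (0.75)·(0) + (1.75)·(-3) + (1.75)·(1)) / 3 = -12/3 = -4
  s[X,Z] = ((-4.25)·(2) + (0.75)·(-3) + (1.75)·(-2) + (1.75)·(3)) / 3 = -9/3 = -3
  s[Y,Y] = ((2)·(2) + (0)·(0) + (-3)·(-3) + (1)·(1)) / 3 = 14/3 = 4.6667
  s[Y,Z] = ((2)·(2) + (0)·(-3) + (-3)·(-2) + (1)·(3)) / 3 = 13/3 = 4.3333
  s[Z,Z] = ((2)·(2) + (-3)·(-3) + (-2)·(-2) + (3)·(3)) / 3 = 26/3 = 8.6667
  Sample standard deviations s_i = √(s[i,i]):
  s(X) = √(8.25) = 2.8723
  s(Y) = √(4.6667) = 2.1602
  s(Z) = √(8.6667) = 2.9439

Step 3 — r_{ij} = s_{ij} / (s_i · s_j):
  r[X,X] = 1 (diagonal).
  r[X,Y] = -4 / (2.8723 · 2.1602) = -4 / 6.2048 = -0.6447
  r[X,Z] = -3 / (2.8723 · 2.9439) = -3 / 8.4558 = -0.3548
  r[Y,Y] = 1 (diagonal).
  r[Y,Z] = 4.3333 / (2.1602 · 2.9439) = 4.3333 / 6.3596 = 0.6814
  r[Z,Z] = 1 (diagonal).

R is symmetric with unit diagonal. Assembling:

R = [[1, -0.6447, -0.3548],
 [-0.6447, 1, 0.6814],
 [-0.3548, 0.6814, 1]]


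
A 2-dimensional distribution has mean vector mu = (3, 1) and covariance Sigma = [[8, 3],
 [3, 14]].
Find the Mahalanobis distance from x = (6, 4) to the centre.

Step 1 — centre the observation: (x - mu) = (3, 3).

Step 2 — invert Sigma. det(Sigma) = 8·14 - (3)² = 103.
  Sigma^{-1} = (1/det) · [[d, -b], [-b, a]] = [[0.1359, -0.0291],
 [-0.0291, 0.0777]].

Step 3 — form the quadratic (x - mu)^T · Sigma^{-1} · (x - mu):
  Sigma^{-1} · (x - mu) = (0.3204, 0.1456).
  (x - mu)^T · [Sigma^{-1} · (x - mu)] = (3)·(0.3204) + (3)·(0.1456) = 1.3981.

Step 4 — take square root: d = √(1.3981) ≈ 1.1824.

d(x, mu) = √(1.3981) ≈ 1.1824


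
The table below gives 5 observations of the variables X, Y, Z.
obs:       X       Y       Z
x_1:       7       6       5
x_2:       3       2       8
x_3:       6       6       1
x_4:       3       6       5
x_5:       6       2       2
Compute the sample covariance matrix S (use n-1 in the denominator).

Step 1 — column means:
  mean(X) = (7 + 3 + 6 + 3 + 6) / 5 = 25/5 = 5
  mean(Y) = (6 + 2 + 6 + 6 + 2) / 5 = 22/5 = 4.4
  mean(Z) = (5 + 8 + 1 + 5 + 2) / 5 = 21/5 = 4.2

Step 2 — sample covariance S[i,j] = (1/(n-1)) · Σ_k (x_{k,i} - mean_i) · (x_{k,j} - mean_j), with n-1 = 4.
  S[X,X] = ((2)·(2) + (-2)·(-2) + (1)·(1) + (-2)·(-2) + (1)·(1)) / 4 = 14/4 = 3.5
  S[X,Y] = ((2)·(1.6) + (-2)·(-2.4) + (1)·(1.6) + (-2)·(1.6) + (1)·(-2.4)) / 4 = 4/4 = 1
  S[X,Z] = ((2)·(0.8) + (-2)·(3.8) + (1)·(-3.2) + (-2)·(0.8) + (1)·(-2.2)) / 4 = -13/4 = -3.25
  S[Y,Y] = ((1.6)·(1.6) + (-2.4)·(-2.4) + (1.6)·(1.6) + (1.6)·(1.6) + (-2.4)·(-2.4)) / 4 = 19.2/4 = 4.8
  S[Y,Z] = ((1.6)·(0.8) + (-2.4)·(3.8) + (1.6)·(-3.2) + (1.6)·(0.8) + (-2.4)·(-2.2)) / 4 = -6.4/4 = -1.6
  S[Z,Z] = ((0.8)·(0.8) + (3.8)·(3.8) + (-3.2)·(-3.2) + (0.8)·(0.8) + (-2.2)·(-2.2)) / 4 = 30.8/4 = 7.7

S is symmetric (S[j,i] = S[i,j]). Assembling:

S = [[3.5, 1, -3.25],
 [1, 4.8, -1.6],
 [-3.25, -1.6, 7.7]]


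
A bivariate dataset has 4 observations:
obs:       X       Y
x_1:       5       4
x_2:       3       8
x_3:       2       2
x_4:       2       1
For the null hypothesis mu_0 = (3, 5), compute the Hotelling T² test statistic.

Step 1 — sample mean vector:
  mean(X) = (5 + 3 + 2 + 2) / 4 = 12/4 = 3
  mean(Y) = (4 + 8 + 2 + 1) / 4 = 15/4 = 3.75
  x̄ = (3, 3.75),  deviation x̄ - mu_0 = (3, 3.75) - (3, 5) = (0, -1.25).

Step 2 — sample covariance matrix, S[i,j] = (1/(n-1)) · Σ_k (x_{k,i} - mean_i) · (x_{k,j} - mean_j), divisor n-1 = 3:
  S[X,X] = ((2)·(2) + (0)·(0) + (-1)·(-1) + (-1)·(-1)) / 3 = 6/3 = 2
  S[X,Y] = ((2)·(0.25) + (0)·(4.25) + (-1)·(-1.75) + (-1)·(-2.75)) / 3 = 5/3 = 1.6667
  S[Y,Y] = ((0.25)·(0.25) + (4.25)·(4.25) + (-1.75)·(-1.75) + (-2.75)·(-2.75)) / 3 = 28.75/3 = 9.5833
  S = [[2, 1.6667],
 [1.6667, 9.5833]].

Step 3 — invert S. det(S) = 2·9.5833 - (1.6667)² = 16.3889.
  S^{-1} = (1/det) · [[d, -b], [-b, a]] = [[0.5847, -0.1017],
 [-0.1017, 0.122]].

Step 4 — quadratic form (x̄ - mu_0)^T · S^{-1} · (x̄ - mu_0):
  S^{-1} · (x̄ - mu_0) = (0.1271, -0.1525),
  (x̄ - mu_0)^T · [...] = (0)·(0.1271) + (-1.25)·(-0.1525) = 0.1907.

Step 5 — scale by n: T² = 4 · 0.1907 = 0.7627.

T² ≈ 0.7627


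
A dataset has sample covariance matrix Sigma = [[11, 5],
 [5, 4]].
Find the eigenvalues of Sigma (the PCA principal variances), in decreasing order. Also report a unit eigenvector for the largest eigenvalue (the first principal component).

Step 1 — characteristic polynomial of 2×2 Sigma:
  det(Sigma - λI) = λ² - trace · λ + det = 0.
  trace = 11 + 4 = 15, det = 11·4 - (5)² = 19.
Step 2 — discriminant:
  Δ = trace² - 4·det = 225 - 76 = 149.
Step 3 — eigenvalues:
  λ = (trace ± √Δ)/2 = (15 ± 12.2066)/2,
  λ_1 = 13.6033,  λ_2 = 1.3967.

Step 4 — unit eigenvector for λ_1: solve (Sigma - λ_1 I)v = 0. First row:
  (11 - 13.6033)·v_x + (5)·v_y = 0, i.e. (-2.6033)·v_x + (5)·v_y = 0,
  so v ∝ (b, λ_1 - a) = (5, 2.6033) = u.
  ||u|| = √((5)² + (2.6033)²) = √(31.7771) ≈ 5.6371,
  v_1 = u/||u|| ≈ (0.887, 0.4618) (||v_1|| = 1).

λ_1 = 13.6033,  λ_2 = 1.3967;  v_1 ≈ (0.887, 0.4618)


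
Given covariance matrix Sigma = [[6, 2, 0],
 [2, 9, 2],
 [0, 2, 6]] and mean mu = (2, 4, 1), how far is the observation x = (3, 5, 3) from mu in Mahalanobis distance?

Step 1 — centre the observation: (x - mu) = (1, 1, 2).

Step 2 — invert Sigma (cofactor / det for 3×3, or solve directly):
  Sigma^{-1} = [[0.1812, -0.0435, 0.0145],
 [-0.0435, 0.1304, -0.0435],
 [0.0145, -0.0435, 0.1812]].

Step 3 — form the quadratic (x - mu)^T · Sigma^{-1} · (x - mu):
  Sigma^{-1} · (x - mu) = (0.1667, 0, 0.3333).
  (x - mu)^T · [Sigma^{-1} · (x - mu)] = (1)·(0.1667) + (1)·(0) + (2)·(0.3333) = 0.8333.

Step 4 — take square root: d = √(0.8333) ≈ 0.9129.

d(x, mu) = √(0.8333) ≈ 0.9129


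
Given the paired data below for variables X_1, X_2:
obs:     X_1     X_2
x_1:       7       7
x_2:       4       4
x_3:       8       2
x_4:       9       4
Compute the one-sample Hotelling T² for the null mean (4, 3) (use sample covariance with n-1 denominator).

Step 1 — sample mean vector:
  mean(X_1) = (7 + 4 + 8 + 9) / 4 = 28/4 = 7
  mean(X_2) = (7 + 4 + 2 + 4) / 4 = 17/4 = 4.25
  x̄ = (7, 4.25),  deviation x̄ - mu_0 = (7, 4.25) - (4, 3) = (3, 1.25).

Step 2 — sample covariance matrix, S[i,j] = (1/(n-1)) · Σ_k (x_{k,i} - mean_i) · (x_{k,j} - mean_j), divisor n-1 = 3:
  S[X_1,X_1] = ((0)·(0) + (-3)·(-3) + (1)·(1) + (2)·(2)) / 3 = 14/3 = 4.6667
  S[X_1,X_2] = ((0)·(2.75) + (-3)·(-0.25) + (1)·(-2.25) + (2)·(-0.25)) / 3 = -2/3 = -0.6667
  S[X_2,X_2] = ((2.75)·(2.75) + (-0.25)·(-0.25) + (-2.25)·(-2.25) + (-0.25)·(-0.25)) / 3 = 12.75/3 = 4.25
  S = [[4.6667, -0.6667],
 [-0.6667, 4.25]].

Step 3 — invert S. det(S) = 4.6667·4.25 - (-0.6667)² = 19.3889.
  S^{-1} = (1/det) · [[d, -b], [-b, a]] = [[0.2192, 0.0344],
 [0.0344, 0.2407]].

Step 4 — quadratic form (x̄ - mu_0)^T · S^{-1} · (x̄ - mu_0):
  S^{-1} · (x̄ - mu_0) = (0.7006, 0.404),
  (x̄ - mu_0)^T · [...] = (3)·(0.7006) + (1.25)·(0.404) = 2.6067.

Step 5 — scale by n: T² = 4 · 2.6067 = 10.4269.

T² ≈ 10.4269


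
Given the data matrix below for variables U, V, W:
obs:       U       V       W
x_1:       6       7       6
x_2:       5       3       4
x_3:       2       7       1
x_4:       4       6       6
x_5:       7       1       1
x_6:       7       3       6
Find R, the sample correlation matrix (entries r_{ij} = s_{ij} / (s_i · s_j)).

Step 1 — column means:
  mean(U) = (6 + 5 + 2 + 4 + 7 + 7) / 6 = 31/6 = 5.1667
  mean(V) = (7 + 3 + 7 + 6 + 1 + 3) / 6 = 27/6 = 4.5
  mean(W) = (6 + 4 + 1 + 6 + 1 + 6) / 6 = 24/6 = 4

Step 2 — sample variances and covariances s[i,j] = (1/(n-1)) · Σ_k (x_{k,i} - mean_i) · (x_{k,j} - mean_j), with n-1 = 5:
  s[U,U] = ((0.8333)·(0.8333) + (-0.1667)·(-0.1667) + (-3.1667)·(-3.1667) + (-1.1667)·(-1.1667) + (1.8333)·(1.8333) + (1.8333)·(1.8333)) / 5 = 18.8333/5 = 3.7667
  s[U,V] = ((0.8333)·(2.5) + (-0.1667)·(-1.5) + (-3.1667)·(2.5) + (-1.1667)·(1.5) + (1.8333)·(-3.5) + (1.8333)·(-1.5)) / 5 = -16.5/5 = -3.3
  s[U,W] = ((0.8333)·(2) + (-0.1667)·(0) + (-3.1667)·(-3) + (-1.1667)·(2) + (1.8333)·(-3) + (1.8333)·(2)) / 5 = 7/5 = 1.4
  s[V,V] = ((2.5)·(2.5) + (-1.5)·(-1.5) + (2.5)·(2.5) + (1.5)·(1.5) + (-3.5)·(-3.5) + (-1.5)·(-1.5)) / 5 = 31.5/5 = 6.3
  s[V,W] = ((2.5)·(2) + (-1.5)·(0) + (2.5)·(-3) + (1.5)·(2) + (-3.5)·(-3) + (-1.5)·(2)) / 5 = 8/5 = 1.6
  s[W,W] = ((2)·(2) + (0)·(0) + (-3)·(-3) + (2)·(2) + (-3)·(-3) + (2)·(2)) / 5 = 30/5 = 6
  Sample standard deviations s_i = √(s[i,i]):
  s(U) = √(3.7667) = 1.9408
  s(V) = √(6.3) = 2.51
  s(W) = √(6) = 2.4495

Step 3 — r_{ij} = s_{ij} / (s_i · s_j):
  r[U,U] = 1 (diagonal).
  r[U,V] = -3.3 / (1.9408 · 2.51) = -3.3 / 4.8713 = -0.6774
  r[U,W] = 1.4 / (1.9408 · 2.4495) = 1.4 / 4.7539 = 0.2945
  r[V,V] = 1 (diagonal).
  r[V,W] = 1.6 / (2.51 · 2.4495) = 1.6 / 6.1482 = 0.2602
  r[W,W] = 1 (diagonal).

R is symmetric with unit diagonal. Assembling:

R = [[1, -0.6774, 0.2945],
 [-0.6774, 1, 0.2602],
 [0.2945, 0.2602, 1]]


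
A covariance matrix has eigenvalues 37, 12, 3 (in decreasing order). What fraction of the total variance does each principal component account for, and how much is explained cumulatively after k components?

Step 1 — total variance = trace(Sigma) = Σ λ_i = 37 + 12 + 3 = 52.

Step 2 — fraction explained by component i = λ_i / Σ λ:
  PC1: 37/52 = 0.7115
  PC2: 12/52 = 0.2308
  PC3: 3/52 = 0.0577

Step 3 — cumulative fraction after k components = (λ_1 + ... + λ_k) / Σ λ:
  k = 1: 37/52 = 0.7115
  k = 2: (37 + 12)/52 = 49/52 = 0.9423
  k = 3: (37 + 12 + 3)/52 = 52/52 = 1

Summary (fraction, with percent):

explained: PC1 0.7115 (71.15%), PC2 0.2308 (23.08%), PC3 0.0577 (5.77%);  cumulative: 0.7115, 0.9423, 1


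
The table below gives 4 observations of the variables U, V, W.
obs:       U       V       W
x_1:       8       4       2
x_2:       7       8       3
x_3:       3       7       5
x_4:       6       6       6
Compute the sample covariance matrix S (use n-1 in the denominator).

Step 1 — column means:
  mean(U) = (8 + 7 + 3 + 6) / 4 = 24/4 = 6
  mean(V) = (4 + 8 + 7 + 6) / 4 = 25/4 = 6.25
  mean(W) = (2 + 3 + 5 + 6) / 4 = 16/4 = 4

Step 2 — sample covariance S[i,j] = (1/(n-1)) · Σ_k (x_{k,i} - mean_i) · (x_{k,j} - mean_j), with n-1 = 3.
  S[U,U] = ((2)·(2) + (1)·(1) + (-3)·(-3) + (0)·(0)) / 3 = 14/3 = 4.6667
  S[U,V] = ((2)·(-2.25) + (1)·(1.75) + (-3)·(0.75) + (0)·(-0.25)) / 3 = -5/3 = -1.6667
  S[U,W] = ((2)·(-2) + (1)·(-1) + (-3)·(1) + (0)·(2)) / 3 = -8/3 = -2.6667
  S[V,V] = ((-2.25)·(-2.25) + (1.75)·(1.75) + (0.75)·(0.75) + (-0.25)·(-0.25)) / 3 = 8.75/3 = 2.9167
  S[V,W] = ((-2.25)·(-2) + (1.75)·(-1) + (0.75)·(1) + (-0.25)·(2)) / 3 = 3/3 = 1
  S[W,W] = ((-2)·(-2) + (-1)·(-1) + (1)·(1) + (2)·(2)) / 3 = 10/3 = 3.3333

S is symmetric (S[j,i] = S[i,j]). Assembling:

S = [[4.6667, -1.6667, -2.6667],
 [-1.6667, 2.9167, 1],
 [-2.6667, 1, 3.3333]]


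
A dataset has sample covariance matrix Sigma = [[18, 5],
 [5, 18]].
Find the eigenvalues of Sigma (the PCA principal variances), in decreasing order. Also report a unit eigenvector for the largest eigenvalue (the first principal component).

Step 1 — characteristic polynomial of 2×2 Sigma:
  det(Sigma - λI) = λ² - trace · λ + det = 0.
  trace = 18 + 18 = 36, det = 18·18 - (5)² = 299.
Step 2 — discriminant:
  Δ = trace² - 4·det = 1296 - 1196 = 100.
Step 3 — eigenvalues:
  λ = (trace ± √Δ)/2 = (36 ± 10)/2,
  λ_1 = 23,  λ_2 = 13.

Step 4 — unit eigenvector for λ_1: solve (Sigma - λ_1 I)v = 0. First row:
  (18 - 23)·v_x + (5)·v_y = 0, i.e. (-5)·v_x + (5)·v_y = 0,
  so v ∝ (b, λ_1 - a) = (5, 5) = u.
  ||u|| = √((5)² + (5)²) = √(50) ≈ 7.0711,
  v_1 = u/||u|| ≈ (0.7071, 0.7071) (||v_1|| = 1).

λ_1 = 23,  λ_2 = 13;  v_1 ≈ (0.7071, 0.7071)


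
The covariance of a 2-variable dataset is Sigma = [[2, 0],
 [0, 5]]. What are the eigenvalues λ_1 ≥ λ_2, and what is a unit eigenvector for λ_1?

Step 1 — characteristic polynomial of 2×2 Sigma:
  det(Sigma - λI) = λ² - trace · λ + det = 0.
  trace = 2 + 5 = 7, det = 2·5 - (0)² = 10.
Step 2 — discriminant:
  Δ = trace² - 4·det = 49 - 40 = 9.
Step 3 — eigenvalues:
  λ = (trace ± √Δ)/2 = (7 ± 3)/2,
  λ_1 = 5,  λ_2 = 2.

Step 4 — unit eigenvector for λ_1: Sigma is diagonal, so its eigenvectors are the coordinate axes. λ_1 = 5 is the diagonal entry on the second coordinate axis, hence
  v_1 = (0, 1) (||v_1|| = 1).

λ_1 = 5,  λ_2 = 2;  v_1 ≈ (0, 1)


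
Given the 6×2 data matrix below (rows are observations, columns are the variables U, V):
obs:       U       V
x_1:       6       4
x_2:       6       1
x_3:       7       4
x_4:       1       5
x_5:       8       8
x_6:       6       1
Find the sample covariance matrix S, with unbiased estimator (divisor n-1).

Step 1 — column means:
  mean(U) = (6 + 6 + 7 + 1 + 8 + 6) / 6 = 34/6 = 5.6667
  mean(V) = (4 + 1 + 4 + 5 + 8 + 1) / 6 = 23/6 = 3.8333

Step 2 — sample covariance S[i,j] = (1/(n-1)) · Σ_k (x_{k,i} - mean_i) · (x_{k,j} - mean_j), with n-1 = 5.
  S[U,U] = ((0.3333)·(0.3333) + (0.3333)·(0.3333) + (1.3333)·(1.3333) + (-4.6667)·(-4.6667) + (2.3333)·(2.3333) + (0.3333)·(0.3333)) / 5 = 29.3333/5 = 5.8667
  S[U,V] = ((0.3333)·(0.1667) + (0.3333)·(-2.8333) + (1.3333)·(0.1667) + (-4.6667)·(1.1667) + (2.3333)·(4.1667) + (0.3333)·(-2.8333)) / 5 = 2.6667/5 = 0.5333
  S[V,V] = ((0.1667)·(0.1667) + (-2.8333)·(-2.8333) + (0.1667)·(0.1667) + (1.1667)·(1.1667) + (4.1667)·(4.1667) + (-2.8333)·(-2.8333)) / 5 = 34.8333/5 = 6.9667

S is symmetric (S[j,i] = S[i,j]). Assembling:

S = [[5.8667, 0.5333],
 [0.5333, 6.9667]]


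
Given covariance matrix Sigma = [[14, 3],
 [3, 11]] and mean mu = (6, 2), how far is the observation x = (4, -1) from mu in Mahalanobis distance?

Step 1 — centre the observation: (x - mu) = (-2, -3).

Step 2 — invert Sigma. det(Sigma) = 14·11 - (3)² = 145.
  Sigma^{-1} = (1/det) · [[d, -b], [-b, a]] = [[0.0759, -0.0207],
 [-0.0207, 0.0966]].

Step 3 — form the quadratic (x - mu)^T · Sigma^{-1} · (x - mu):
  Sigma^{-1} · (x - mu) = (-0.0897, -0.2483).
  (x - mu)^T · [Sigma^{-1} · (x - mu)] = (-2)·(-0.0897) + (-3)·(-0.2483) = 0.9241.

Step 4 — take square root: d = √(0.9241) ≈ 0.9613.

d(x, mu) = √(0.9241) ≈ 0.9613


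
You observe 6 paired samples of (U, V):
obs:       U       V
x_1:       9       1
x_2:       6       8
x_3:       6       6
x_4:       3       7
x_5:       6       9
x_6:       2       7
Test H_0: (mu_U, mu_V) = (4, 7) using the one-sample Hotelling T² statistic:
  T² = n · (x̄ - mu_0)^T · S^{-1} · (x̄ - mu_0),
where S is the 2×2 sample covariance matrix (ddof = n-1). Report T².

Step 1 — sample mean vector:
  mean(U) = (9 + 6 + 6 + 3 + 6 + 2) / 6 = 32/6 = 5.3333
  mean(V) = (1 + 8 + 6 + 7 + 9 + 7) / 6 = 38/6 = 6.3333
  x̄ = (5.3333, 6.3333),  deviation x̄ - mu_0 = (5.3333, 6.3333) - (4, 7) = (1.3333, -0.6667).

Step 2 — sample covariance matrix, S[i,j] = (1/(n-1)) · Σ_k (x_{k,i} - mean_i) · (x_{k,j} - mean_j), divisor n-1 = 5:
  S[U,U] = ((3.6667)·(3.6667) + (0.6667)·(0.6667) + (0.6667)·(0.6667) + (-2.3333)·(-2.3333) + (0.6667)·(0.6667) + (-3.3333)·(-3.3333)) / 5 = 31.3333/5 = 6.2667
  S[U,V] = ((3.6667)·(-5.3333) + (0.6667)·(1.6667) + (0.6667)·(-0.3333) + (-2.3333)·(0.6667) + (0.6667)·(2.6667) + (-3.3333)·(0.6667)) / 5 = -20.6667/5 = -4.1333
  S[V,V] = ((-5.3333)·(-5.3333) + (1.6667)·(1.6667) + (-0.3333)·(-0.3333) + (0.6667)·(0.6667) + (2.6667)·(2.6667) + (0.6667)·(0.6667)) / 5 = 39.3333/5 = 7.8667
  S = [[6.2667, -4.1333],
 [-4.1333, 7.8667]].

Step 3 — invert S. det(S) = 6.2667·7.8667 - (-4.1333)² = 32.2133.
  S^{-1} = (1/det) · [[d, -b], [-b, a]] = [[0.2442, 0.1283],
 [0.1283, 0.1945]].

Step 4 — quadratic form (x̄ - mu_0)^T · S^{-1} · (x̄ - mu_0):
  S^{-1} · (x̄ - mu_0) = (0.2401, 0.0414),
  (x̄ - mu_0)^T · [...] = (1.3333)·(0.2401) + (-0.6667)·(0.0414) = 0.2925.

Step 5 — scale by n: T² = 6 · 0.2925 = 1.755.

T² ≈ 1.755


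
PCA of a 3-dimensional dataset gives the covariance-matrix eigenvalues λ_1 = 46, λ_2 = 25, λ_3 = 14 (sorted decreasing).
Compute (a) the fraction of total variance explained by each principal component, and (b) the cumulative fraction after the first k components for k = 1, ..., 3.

Step 1 — total variance = trace(Sigma) = Σ λ_i = 46 + 25 + 14 = 85.

Step 2 — fraction explained by component i = λ_i / Σ λ:
  PC1: 46/85 = 0.5412
  PC2: 25/85 = 0.2941
  PC3: 14/85 = 0.1647

Step 3 — cumulative fraction after k components = (λ_1 + ... + λ_k) / Σ λ:
  k = 1: 46/85 = 0.5412
  k = 2: (46 + 25)/85 = 71/85 = 0.8353
  k = 3: (46 + 25 + 14)/85 = 85/85 = 1

Summary (fraction, with percent):

explained: PC1 0.5412 (54.12%), PC2 0.2941 (29.41%), PC3 0.1647 (16.47%);  cumulative: 0.5412, 0.8353, 1


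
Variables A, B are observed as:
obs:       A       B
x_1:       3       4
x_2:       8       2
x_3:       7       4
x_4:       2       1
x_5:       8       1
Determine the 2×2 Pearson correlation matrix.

Step 1 — column means:
  mean(A) = (3 + 8 + 7 + 2 + 8) / 5 = 28/5 = 5.6
  mean(B) = (4 + 2 + 4 + 1 + 1) / 5 = 12/5 = 2.4

Step 2 — sample variances and covariances s[i,j] = (1/(n-1)) · Σ_k (x_{k,i} - mean_i) · (x_{k,j} - mean_j), with n-1 = 4:
  s[A,A] = ((-2.6)·(-2.6) + (2.4)·(2.4) + (1.4)·(1.4) + (-3.6)·(-3.6) + (2.4)·(2.4)) / 4 = 33.2/4 = 8.3
  s[A,B] = ((-2.6)·(1.6) + (2.4)·(-0.4) + (1.4)·(1.6) + (-3.6)·(-1.4) + (2.4)·(-1.4)) / 4 = -1.2/4 = -0.3
  s[B,B] = ((1.6)·(1.6) + (-0.4)·(-0.4) + (1.6)·(1.6) + (-1.4)·(-1.4) + (-1.4)·(-1.4)) / 4 = 9.2/4 = 2.3
  Sample standard deviations s_i = √(s[i,i]):
  s(A) = √(8.3) = 2.881
  s(B) = √(2.3) = 1.5166

Step 3 — r_{ij} = s_{ij} / (s_i · s_j):
  r[A,A] = 1 (diagonal).
  r[A,B] = -0.3 / (2.881 · 1.5166) = -0.3 / 4.3692 = -0.0687
  r[B,B] = 1 (diagonal).

R is symmetric with unit diagonal. Assembling:

R = [[1, -0.0687],
 [-0.0687, 1]]


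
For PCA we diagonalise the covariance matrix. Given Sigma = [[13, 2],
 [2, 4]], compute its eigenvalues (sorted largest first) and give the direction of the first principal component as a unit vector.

Step 1 — characteristic polynomial of 2×2 Sigma:
  det(Sigma - λI) = λ² - trace · λ + det = 0.
  trace = 13 + 4 = 17, det = 13·4 - (2)² = 48.
Step 2 — discriminant:
  Δ = trace² - 4·det = 289 - 192 = 97.
Step 3 — eigenvalues:
  λ = (trace ± √Δ)/2 = (17 ± 9.8489)/2,
  λ_1 = 13.4244,  λ_2 = 3.5756.

Step 4 — unit eigenvector for λ_1: solve (Sigma - λ_1 I)v = 0. First row:
  (13 - 13.4244)·v_x + (2)·v_y = 0, i.e. (-0.4244)·v_x + (2)·v_y = 0,
  so v ∝ (b, λ_1 - a) = (2, 0.4244) = u.
  ||u|| = √((2)² + (0.4244)²) = √(4.1801) ≈ 2.0445,
  v_1 = u/||u|| ≈ (0.9782, 0.2076) (||v_1|| = 1).

λ_1 = 13.4244,  λ_2 = 3.5756;  v_1 ≈ (0.9782, 0.2076)


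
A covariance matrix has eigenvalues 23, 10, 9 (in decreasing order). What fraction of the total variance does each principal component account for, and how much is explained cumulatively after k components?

Step 1 — total variance = trace(Sigma) = Σ λ_i = 23 + 10 + 9 = 42.

Step 2 — fraction explained by component i = λ_i / Σ λ:
  PC1: 23/42 = 0.5476
  PC2: 10/42 = 0.2381
  PC3: 9/42 = 0.2143

Step 3 — cumulative fraction after k components = (λ_1 + ... + λ_k) / Σ λ:
  k = 1: 23/42 = 0.5476
  k = 2: (23 + 10)/42 = 33/42 = 0.7857
  k = 3: (23 + 10 + 9)/42 = 42/42 = 1

Summary (fraction, with percent):

explained: PC1 0.5476 (54.76%), PC2 0.2381 (23.81%), PC3 0.2143 (21.43%);  cumulative: 0.5476, 0.7857, 1


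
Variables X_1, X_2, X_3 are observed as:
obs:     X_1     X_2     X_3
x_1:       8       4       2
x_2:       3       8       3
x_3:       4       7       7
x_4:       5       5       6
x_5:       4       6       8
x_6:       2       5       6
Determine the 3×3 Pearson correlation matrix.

Step 1 — column means:
  mean(X_1) = (8 + 3 + 4 + 5 + 4 + 2) / 6 = 26/6 = 4.3333
  mean(X_2) = (4 + 8 + 7 + 5 + 6 + 5) / 6 = 35/6 = 5.8333
  mean(X_3) = (2 + 3 + 7 + 6 + 8 + 6) / 6 = 32/6 = 5.3333

Step 2 — sample variances and covariances s[i,j] = (1/(n-1)) · Σ_k (x_{k,i} - mean_i) · (x_{k,j} - mean_j), with n-1 = 5:
  s[X_1,X_1] = ((3.6667)·(3.6667) + (-1.3333)·(-1.3333) + (-0.3333)·(-0.3333) + (0.6667)·(0.6667) + (-0.3333)·(-0.3333) + (-2.3333)·(-2.3333)) / 5 = 21.3333/5 = 4.2667
  s[X_1,X_2] = ((3.6667)·(-1.8333) + (-1.3333)·(2.1667) + (-0.3333)·(1.1667) + (0.6667)·(-0.8333) + (-0.3333)·(0.1667) + (-2.3333)·(-0.8333)) / 5 = -8.6667/5 = -1.7333
  s[X_1,X_3] = ((3.6667)·(-3.3333) + (-1.3333)·(-2.3333) + (-0.3333)·(1.6667) + (0.6667)·(0.6667) + (-0.3333)·(2.6667) + (-2.3333)·(0.6667)) / 5 = -11.6667/5 = -2.3333
  s[X_2,X_2] = ((-1.8333)·(-1.8333) + (2.1667)·(2.1667) + (1.1667)·(1.1667) + (-0.8333)·(-0.8333) + (0.1667)·(0.1667) + (-0.8333)·(-0.8333)) / 5 = 10.8333/5 = 2.1667
  s[X_2,X_3] = ((-1.8333)·(-3.3333) + (2.1667)·(-2.3333) + (1.1667)·(1.6667) + (-0.8333)·(0.6667) + (0.1667)·(2.6667) + (-0.8333)·(0.6667)) / 5 = 2.3333/5 = 0.4667
  s[X_3,X_3] = ((-3.3333)·(-3.3333) + (-2.3333)·(-2.3333) + (1.6667)·(1.6667) + (0.6667)·(0.6667) + (2.6667)·(2.6667) + (0.6667)·(0.6667)) / 5 = 27.3333/5 = 5.4667
  Sample standard deviations s_i = √(s[i,i]):
  s(X_1) = √(4.2667) = 2.0656
  s(X_2) = √(2.1667) = 1.472
  s(X_3) = √(5.4667) = 2.3381

Step 3 — r_{ij} = s_{ij} / (s_i · s_j):
  r[X_1,X_1] = 1 (diagonal).
  r[X_1,X_2] = -1.7333 / (2.0656 · 1.472) = -1.7333 / 3.0405 = -0.5701
  r[X_1,X_3] = -2.3333 / (2.0656 · 2.3381) = -2.3333 / 4.8295 = -0.4831
  r[X_2,X_2] = 1 (diagonal).
  r[X_2,X_3] = 0.4667 / (1.472 · 2.3381) = 0.4667 / 3.4416 = 0.1356
  r[X_3,X_3] = 1 (diagonal).

R is symmetric with unit diagonal. Assembling:

R = [[1, -0.5701, -0.4831],
 [-0.5701, 1, 0.1356],
 [-0.4831, 0.1356, 1]]
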